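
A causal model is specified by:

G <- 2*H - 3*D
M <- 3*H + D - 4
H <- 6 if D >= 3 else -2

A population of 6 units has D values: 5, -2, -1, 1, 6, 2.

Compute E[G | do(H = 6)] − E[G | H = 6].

11

do(H=6) breaks H's dependence on D. With H=6 fixed, G across the units is -3, 18, 15, 9, -6, 6, mean 6.5.
E[G|H=6] averages over only the 2 units with H=6 (D = 5, 6): G = -3, -6, mean -4.5.
Difference = 6.5 − (-4.5) = 11.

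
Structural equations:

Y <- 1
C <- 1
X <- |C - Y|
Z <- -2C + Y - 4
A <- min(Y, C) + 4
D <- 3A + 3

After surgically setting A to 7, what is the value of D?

24

The intervention breaks the incoming arrows to A: A <- min(Y, C) + 4 no longer applies, and A = 7.
D = 3A + 3  [with A=7]  = 24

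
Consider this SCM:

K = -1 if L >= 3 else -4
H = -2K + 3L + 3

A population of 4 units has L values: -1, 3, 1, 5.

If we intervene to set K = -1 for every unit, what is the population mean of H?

11

Under do(K=-1), K's equation is replaced by K=-1 for every unit. Per-unit H: 2, 14, 8, 20. Mean = 11.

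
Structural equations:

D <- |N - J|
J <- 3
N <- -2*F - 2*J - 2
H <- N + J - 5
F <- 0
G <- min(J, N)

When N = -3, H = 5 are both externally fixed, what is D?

6

Setting N = -3, H = 5 by intervention discards those variables' equations.
D = |N - J|  [with N=-3, J=3]  = 6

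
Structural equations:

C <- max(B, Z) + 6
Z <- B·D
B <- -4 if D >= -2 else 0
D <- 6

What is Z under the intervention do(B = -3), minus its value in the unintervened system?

6

The intervention breaks the incoming arrows to B: B <- -4 if D >= -2 else 0 no longer applies, and B = -3.
Z = B·D  [with B=-3, D=6]  = -18
Without intervention: B = -4 if D >= -2 else 0  [with D=6]  = -4; Z = B·D  [with B=-4, D=6]  = -24.
Change = -18 − (-24) = 6.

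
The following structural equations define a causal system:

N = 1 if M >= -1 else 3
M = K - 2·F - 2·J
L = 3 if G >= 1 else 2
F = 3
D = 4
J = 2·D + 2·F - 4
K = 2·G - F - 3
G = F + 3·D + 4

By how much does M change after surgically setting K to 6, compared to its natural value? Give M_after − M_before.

-26

Under do(K=6), the mechanism K = 2·G - F - 3 is discarded; K is fixed at 6.
J = 2·D + 2·F - 4  [with D=4, F=3]  = 10
M = K - 2·F - 2·J  [with K=6, F=3, J=10]  = -20
Without intervention: G = F + 3·D + 4  [with F=3, D=4]  = 19; J = 2·D + 2·F - 4  [with D=4, F=3]  = 10; K = 2·G - F - 3  [with G=19, F=3]  = 32; M = K - 2·F - 2·J  [with K=32, F=3, J=10]  = 6.
Change = -20 − 6 = -26.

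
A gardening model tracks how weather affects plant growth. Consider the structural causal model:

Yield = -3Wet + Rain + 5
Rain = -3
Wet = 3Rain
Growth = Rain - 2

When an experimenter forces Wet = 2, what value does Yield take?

-4

Under do(Wet=2), the mechanism Wet = 3Rain is discarded; Wet is fixed at 2.
Yield = -3Wet + Rain + 5  [with Wet=2, Rain=-3]  = -4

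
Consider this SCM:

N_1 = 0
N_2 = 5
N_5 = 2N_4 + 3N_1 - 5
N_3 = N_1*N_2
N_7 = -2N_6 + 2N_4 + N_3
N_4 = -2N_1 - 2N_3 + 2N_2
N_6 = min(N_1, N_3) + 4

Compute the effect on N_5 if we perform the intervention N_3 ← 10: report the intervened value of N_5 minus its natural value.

do(N_3=10) replaces the equation N_3 = N_1*N_2 with the constant N_3 = 10.
N_4 = -2N_1 - 2N_3 + 2N_2  [with N_1=0, N_3=10, N_2=5]  = -10
N_5 = 2N_4 + 3N_1 - 5  [with N_4=-10, N_1=0]  = -25
Without intervention: N_3 = N_1*N_2  [with N_1=0, N_2=5]  = 0; N_4 = -2N_1 - 2N_3 + 2N_2  [with N_1=0, N_3=0, N_2=5]  = 10; N_5 = 2N_4 + 3N_1 - 5  [with N_4=10, N_1=0]  = 15.
Change = -25 − 15 = -40.

-40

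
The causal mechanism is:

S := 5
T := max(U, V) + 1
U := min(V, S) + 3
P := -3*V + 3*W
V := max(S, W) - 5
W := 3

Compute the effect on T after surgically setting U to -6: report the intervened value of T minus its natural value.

-3

Intervening sets U = -6 and removes its equation (U := min(V, S) + 3).
V = max(S, W) - 5  [with S=5, W=3]  = 0
T = max(U, V) + 1  [with U=-6, V=0]  = 1
Without intervention: V = max(S, W) - 5  [with S=5, W=3]  = 0; U = min(V, S) + 3  [with V=0, S=5]  = 3; T = max(U, V) + 1  [with U=3, V=0]  = 4.
Change = 1 − 4 = -3.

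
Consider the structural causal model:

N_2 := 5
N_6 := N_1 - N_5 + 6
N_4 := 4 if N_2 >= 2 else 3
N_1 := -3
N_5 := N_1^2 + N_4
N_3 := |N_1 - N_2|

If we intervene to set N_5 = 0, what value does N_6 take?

3

The intervention breaks the incoming arrows to N_5: N_5 := N_1^2 + N_4 no longer applies, and N_5 = 0.
N_6 = N_1 - N_5 + 6  [with N_1=-3, N_5=0]  = 3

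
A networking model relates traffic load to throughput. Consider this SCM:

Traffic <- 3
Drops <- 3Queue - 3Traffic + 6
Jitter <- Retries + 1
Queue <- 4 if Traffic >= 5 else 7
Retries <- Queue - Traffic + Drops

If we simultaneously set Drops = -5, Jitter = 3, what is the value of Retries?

The joint intervention fixes Drops = -5, Jitter = 3, removing each variable's own equation.
Queue = 4 if Traffic >= 5 else 7  [with Traffic=3]  = 7
Retries = Queue - Traffic + Drops  [with Queue=7, Traffic=3, Drops=-5]  = -1

-1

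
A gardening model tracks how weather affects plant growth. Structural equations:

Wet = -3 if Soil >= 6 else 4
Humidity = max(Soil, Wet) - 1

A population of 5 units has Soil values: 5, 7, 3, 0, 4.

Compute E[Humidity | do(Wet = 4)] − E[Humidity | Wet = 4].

do(Wet=4) breaks Wet's dependence on Soil. With Wet=4 fixed, Humidity across the units is 4, 6, 3, 3, 3, mean 3.8.
Observing Wet=4 restricts to units where Wet's equation naturally yields 4: Soil ∈ {5, 3, 0, 4}. In that subpopulation Humidity = 4, 3, 3, 3, mean 3.25.
Difference = 3.8 − 3.25 = 0.55.

0.55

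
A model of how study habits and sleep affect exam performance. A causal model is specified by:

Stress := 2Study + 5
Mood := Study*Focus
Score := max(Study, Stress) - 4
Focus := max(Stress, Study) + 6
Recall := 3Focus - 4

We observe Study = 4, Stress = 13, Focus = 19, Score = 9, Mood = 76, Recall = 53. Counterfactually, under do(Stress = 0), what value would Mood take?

do(Stress=0) replaces the equation Stress := 2Study + 5 with the constant Stress = 0.
Focus = max(Stress, Study) + 6  [with Stress=0, Study=4]  = 10
Mood = Study*Focus  [with Study=4, Focus=10]  = 40

40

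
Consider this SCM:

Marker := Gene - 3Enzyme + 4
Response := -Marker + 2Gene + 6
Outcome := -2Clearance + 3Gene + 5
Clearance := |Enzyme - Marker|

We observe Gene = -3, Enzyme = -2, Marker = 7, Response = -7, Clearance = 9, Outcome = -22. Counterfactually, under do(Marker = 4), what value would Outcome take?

-16

The intervention breaks the incoming arrows to Marker: Marker := Gene - 3Enzyme + 4 no longer applies, and Marker = 4.
Clearance = |Enzyme - Marker|  [with Enzyme=-2, Marker=4]  = 6
Outcome = -2Clearance + 3Gene + 5  [with Clearance=6, Gene=-3]  = -16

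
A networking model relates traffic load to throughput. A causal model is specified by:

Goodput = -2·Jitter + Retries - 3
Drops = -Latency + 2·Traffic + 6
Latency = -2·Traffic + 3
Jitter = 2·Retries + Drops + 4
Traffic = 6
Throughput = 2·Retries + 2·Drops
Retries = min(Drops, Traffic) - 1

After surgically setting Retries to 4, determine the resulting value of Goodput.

-77

The intervention breaks the incoming arrows to Retries: Retries = min(Drops, Traffic) - 1 no longer applies, and Retries = 4.
Latency = -2·Traffic + 3  [with Traffic=6]  = -9
Drops = -Latency + 2·Traffic + 6  [with Latency=-9, Traffic=6]  = 27
Jitter = 2·Retries + Drops + 4  [with Retries=4, Drops=27]  = 39
Goodput = -2·Jitter + Retries - 3  [with Jitter=39, Retries=4]  = -77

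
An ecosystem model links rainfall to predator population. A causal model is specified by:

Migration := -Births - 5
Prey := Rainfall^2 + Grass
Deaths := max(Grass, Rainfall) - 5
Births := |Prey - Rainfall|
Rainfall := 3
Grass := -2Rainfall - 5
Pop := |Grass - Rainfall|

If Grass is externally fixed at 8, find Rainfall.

3

Under do(Grass=8), the mechanism Grass := -2Rainfall - 5 is discarded; Grass is fixed at 8.
Rainfall is not downstream of the intervention, so its value is determined by the original equations.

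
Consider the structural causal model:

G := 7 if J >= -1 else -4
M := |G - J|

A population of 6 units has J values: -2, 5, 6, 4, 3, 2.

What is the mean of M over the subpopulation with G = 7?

Conditioning on G=7 selects the 5 unit(s) with J ∈ {5, 6, 4, 3, 2}. Their M values: 2, 1, 3, 4, 5. Mean = 3.

3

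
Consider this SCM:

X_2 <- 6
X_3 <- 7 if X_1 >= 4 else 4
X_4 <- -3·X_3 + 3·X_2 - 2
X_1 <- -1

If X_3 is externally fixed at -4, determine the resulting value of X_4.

The intervention breaks the incoming arrows to X_3: X_3 <- 7 if X_1 >= 4 else 4 no longer applies, and X_3 = -4.
X_4 = -3·X_3 + 3·X_2 - 2  [with X_3=-4, X_2=6]  = 28

28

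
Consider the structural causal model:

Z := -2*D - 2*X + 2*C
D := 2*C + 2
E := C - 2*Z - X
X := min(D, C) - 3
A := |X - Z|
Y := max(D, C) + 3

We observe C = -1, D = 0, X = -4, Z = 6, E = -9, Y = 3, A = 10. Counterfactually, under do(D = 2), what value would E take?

do(D=2) replaces the equation D := 2*C + 2 with the constant D = 2.
X = min(D, C) - 3  [with D=2, C=-1]  = -4
Z = -2*D - 2*X + 2*C  [with D=2, X=-4, C=-1]  = 2
E = C - 2*Z - X  [with C=-1, Z=2, X=-4]  = -1

-1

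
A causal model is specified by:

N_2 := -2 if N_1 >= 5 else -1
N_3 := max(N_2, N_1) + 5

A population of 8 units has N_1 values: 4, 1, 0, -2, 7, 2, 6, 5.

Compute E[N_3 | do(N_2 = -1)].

8

Under do(N_2=-1), N_2's equation is replaced by N_2=-1 for every unit. Per-unit N_3: 9, 6, 5, 4, 12, 7, 11, 10. Mean = 8.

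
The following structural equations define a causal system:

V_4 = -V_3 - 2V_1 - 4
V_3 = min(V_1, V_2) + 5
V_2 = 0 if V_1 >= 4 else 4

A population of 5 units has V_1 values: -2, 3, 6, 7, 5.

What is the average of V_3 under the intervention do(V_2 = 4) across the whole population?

7.6

Under do(V_2=4), V_2's equation is replaced by V_2=4 for every unit. Per-unit V_3: 3, 8, 9, 9, 9. Mean = 7.6.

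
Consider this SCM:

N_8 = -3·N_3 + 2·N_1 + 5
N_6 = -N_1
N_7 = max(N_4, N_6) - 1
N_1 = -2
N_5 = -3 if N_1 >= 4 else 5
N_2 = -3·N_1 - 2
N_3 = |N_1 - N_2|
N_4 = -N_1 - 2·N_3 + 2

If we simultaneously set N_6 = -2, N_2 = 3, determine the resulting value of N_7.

Setting N_6 = -2, N_2 = 3 by intervention discards those variables' equations.
N_3 = |N_1 - N_2|  [with N_1=-2, N_2=3]  = 5
N_4 = -N_1 - 2·N_3 + 2  [with N_1=-2, N_3=5]  = -6
N_7 = max(N_4, N_6) - 1  [with N_4=-6, N_6=-2]  = -3

-3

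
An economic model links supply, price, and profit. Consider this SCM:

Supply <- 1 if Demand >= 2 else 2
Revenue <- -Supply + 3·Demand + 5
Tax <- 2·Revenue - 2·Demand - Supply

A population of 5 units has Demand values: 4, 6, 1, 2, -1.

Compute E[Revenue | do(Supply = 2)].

Under do(Supply=2), Supply's equation is replaced by Supply=2 for every unit. Per-unit Revenue: 15, 21, 6, 9, 0. Mean = 10.2.

10.2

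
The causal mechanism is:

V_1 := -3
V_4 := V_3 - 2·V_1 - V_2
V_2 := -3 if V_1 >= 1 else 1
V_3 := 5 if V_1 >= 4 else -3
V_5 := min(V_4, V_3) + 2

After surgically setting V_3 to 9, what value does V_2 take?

Under do(V_3=9), the mechanism V_3 := 5 if V_1 >= 4 else -3 is discarded; V_3 is fixed at 9.
Since V_2 is not a descendant of the intervened variable, it is unaffected.
V_2 = -3 if V_1 >= 1 else 1  [with V_1=-3]  = 1

1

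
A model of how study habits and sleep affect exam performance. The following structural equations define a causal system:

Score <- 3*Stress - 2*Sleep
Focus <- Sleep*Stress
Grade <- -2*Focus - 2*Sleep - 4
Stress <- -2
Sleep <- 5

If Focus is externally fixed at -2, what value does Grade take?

do(Focus=-2) replaces the equation Focus <- Sleep*Stress with the constant Focus = -2.
Grade = -2*Focus - 2*Sleep - 4  [with Focus=-2, Sleep=5]  = -10

-10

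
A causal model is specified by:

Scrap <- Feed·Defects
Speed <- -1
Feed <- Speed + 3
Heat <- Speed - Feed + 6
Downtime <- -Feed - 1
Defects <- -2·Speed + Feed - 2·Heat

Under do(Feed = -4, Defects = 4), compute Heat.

The joint intervention fixes Feed = -4, Defects = 4, removing each variable's own equation.
Heat = Speed - Feed + 6  [with Speed=-1, Feed=-4]  = 9

9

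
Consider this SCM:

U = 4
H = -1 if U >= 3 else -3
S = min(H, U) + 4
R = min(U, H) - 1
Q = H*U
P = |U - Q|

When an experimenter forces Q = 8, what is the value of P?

The intervention breaks the incoming arrows to Q: Q = H*U no longer applies, and Q = 8.
P = |U - Q|  [with U=4, Q=8]  = 4

4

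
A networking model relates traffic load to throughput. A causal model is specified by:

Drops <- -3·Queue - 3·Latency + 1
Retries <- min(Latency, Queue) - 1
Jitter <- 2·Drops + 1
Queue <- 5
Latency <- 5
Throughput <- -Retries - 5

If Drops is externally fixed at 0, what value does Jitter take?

1

do(Drops=0) replaces the equation Drops <- -3·Queue - 3·Latency + 1 with the constant Drops = 0.
Jitter = 2·Drops + 1  [with Drops=0]  = 1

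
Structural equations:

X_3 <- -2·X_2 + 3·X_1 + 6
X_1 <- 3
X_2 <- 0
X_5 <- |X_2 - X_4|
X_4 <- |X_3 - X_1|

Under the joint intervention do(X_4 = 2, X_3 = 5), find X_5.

The joint intervention fixes X_4 = 2, X_3 = 5, removing each variable's own equation.
X_5 = |X_2 - X_4|  [with X_2=0, X_4=2]  = 2

2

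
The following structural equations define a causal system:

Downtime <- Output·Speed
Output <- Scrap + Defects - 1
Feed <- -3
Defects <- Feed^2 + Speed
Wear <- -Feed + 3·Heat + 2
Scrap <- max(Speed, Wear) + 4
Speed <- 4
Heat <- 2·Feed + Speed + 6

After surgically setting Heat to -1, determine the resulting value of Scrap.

The intervention breaks the incoming arrows to Heat: Heat <- 2·Feed + Speed + 6 no longer applies, and Heat = -1.
Wear = -Feed + 3·Heat + 2  [with Feed=-3, Heat=-1]  = 2
Scrap = max(Speed, Wear) + 4  [with Speed=4, Wear=2]  = 8

8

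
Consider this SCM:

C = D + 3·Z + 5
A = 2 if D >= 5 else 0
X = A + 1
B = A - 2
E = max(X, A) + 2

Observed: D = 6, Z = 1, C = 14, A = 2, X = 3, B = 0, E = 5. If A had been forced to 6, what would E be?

The intervention breaks the incoming arrows to A: A = 2 if D >= 5 else 0 no longer applies, and A = 6.
X = A + 1  [with A=6]  = 7
E = max(X, A) + 2  [with X=7, A=6]  = 9

9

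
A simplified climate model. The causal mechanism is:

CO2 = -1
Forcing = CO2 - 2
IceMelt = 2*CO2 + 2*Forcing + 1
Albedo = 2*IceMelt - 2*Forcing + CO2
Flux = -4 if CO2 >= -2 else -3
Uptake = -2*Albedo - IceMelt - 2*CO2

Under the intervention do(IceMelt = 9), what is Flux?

do(IceMelt=9) replaces the equation IceMelt = 2*CO2 + 2*Forcing + 1 with the constant IceMelt = 9.
Flux is not downstream of the intervention, so its value is determined by the original equations.
Flux = -4 if CO2 >= -2 else -3  [with CO2=-1]  = -4

-4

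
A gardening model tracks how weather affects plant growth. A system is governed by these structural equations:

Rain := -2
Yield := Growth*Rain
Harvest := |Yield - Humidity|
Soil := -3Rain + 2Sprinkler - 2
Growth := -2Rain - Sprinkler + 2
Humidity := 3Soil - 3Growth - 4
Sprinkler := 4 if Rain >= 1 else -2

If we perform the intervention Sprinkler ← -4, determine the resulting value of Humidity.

-46

do(Sprinkler=-4) replaces the equation Sprinkler := 4 if Rain >= 1 else -2 with the constant Sprinkler = -4.
Soil = -3Rain + 2Sprinkler - 2  [with Rain=-2, Sprinkler=-4]  = -4
Growth = -2Rain - Sprinkler + 2  [with Rain=-2, Sprinkler=-4]  = 10
Humidity = 3Soil - 3Growth - 4  [with Soil=-4, Growth=10]  = -46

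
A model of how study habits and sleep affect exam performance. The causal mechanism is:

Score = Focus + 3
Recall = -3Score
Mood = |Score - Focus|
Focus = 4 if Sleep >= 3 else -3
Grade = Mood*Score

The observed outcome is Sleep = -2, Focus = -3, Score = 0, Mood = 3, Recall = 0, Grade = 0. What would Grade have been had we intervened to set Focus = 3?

Under do(Focus=3), the mechanism Focus = 4 if Sleep >= 3 else -3 is discarded; Focus is fixed at 3.
Score = Focus + 3  [with Focus=3]  = 6
Mood = |Score - Focus|  [with Score=6, Focus=3]  = 3
Grade = Mood*Score  [with Mood=3, Score=6]  = 18

18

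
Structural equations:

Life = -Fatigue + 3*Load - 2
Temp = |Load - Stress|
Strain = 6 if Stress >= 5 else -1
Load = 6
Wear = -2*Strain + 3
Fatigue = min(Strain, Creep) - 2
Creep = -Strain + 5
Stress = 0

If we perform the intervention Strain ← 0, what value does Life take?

18

The intervention breaks the incoming arrows to Strain: Strain = 6 if Stress >= 5 else -1 no longer applies, and Strain = 0.
Creep = -Strain + 5  [with Strain=0]  = 5
Fatigue = min(Strain, Creep) - 2  [with Strain=0, Creep=5]  = -2
Life = -Fatigue + 3*Load - 2  [with Fatigue=-2, Load=6]  = 18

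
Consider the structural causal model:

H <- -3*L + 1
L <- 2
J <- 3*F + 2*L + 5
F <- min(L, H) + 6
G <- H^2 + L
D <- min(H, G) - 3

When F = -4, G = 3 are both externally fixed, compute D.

Setting F = -4, G = 3 by intervention discards those variables' equations.
H = -3*L + 1  [with L=2]  = -5
D = min(H, G) - 3  [with H=-5, G=3]  = -8

-8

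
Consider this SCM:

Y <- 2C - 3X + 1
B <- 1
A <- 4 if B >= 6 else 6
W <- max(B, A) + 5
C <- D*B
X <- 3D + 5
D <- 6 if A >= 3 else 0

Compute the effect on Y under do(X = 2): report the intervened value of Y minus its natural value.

63

Under do(X=2), the mechanism X <- 3D + 5 is discarded; X is fixed at 2.
A = 4 if B >= 6 else 6  [with B=1]  = 6
D = 6 if A >= 3 else 0  [with A=6]  = 6
C = D*B  [with D=6, B=1]  = 6
Y = 2C - 3X + 1  [with C=6, X=2]  = 7
Without intervention: A = 4 if B >= 6 else 6  [with B=1]  = 6; D = 6 if A >= 3 else 0  [with A=6]  = 6; C = D*B  [with D=6, B=1]  = 6; X = 3D + 5  [with D=6]  = 23; Y = 2C - 3X + 1  [with C=6, X=23]  = -56.
Change = 7 − (-56) = 63.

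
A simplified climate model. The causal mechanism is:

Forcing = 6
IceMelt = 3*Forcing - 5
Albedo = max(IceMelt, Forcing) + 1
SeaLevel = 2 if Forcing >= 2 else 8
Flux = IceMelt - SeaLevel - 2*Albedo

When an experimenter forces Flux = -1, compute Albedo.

14

do(Flux=-1) replaces the equation Flux = IceMelt - SeaLevel - 2*Albedo with the constant Flux = -1.
Albedo is not downstream of the intervention, so its value is determined by the original equations.
IceMelt = 3*Forcing - 5  [with Forcing=6]  = 13
Albedo = max(IceMelt, Forcing) + 1  [with IceMelt=13, Forcing=6]  = 14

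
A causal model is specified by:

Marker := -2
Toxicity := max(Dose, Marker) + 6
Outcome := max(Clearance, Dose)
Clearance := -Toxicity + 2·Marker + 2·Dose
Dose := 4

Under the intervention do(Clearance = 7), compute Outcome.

Intervening sets Clearance = 7 and removes its equation (Clearance := -Toxicity + 2·Marker + 2·Dose).
Outcome = max(Clearance, Dose)  [with Clearance=7, Dose=4]  = 7

7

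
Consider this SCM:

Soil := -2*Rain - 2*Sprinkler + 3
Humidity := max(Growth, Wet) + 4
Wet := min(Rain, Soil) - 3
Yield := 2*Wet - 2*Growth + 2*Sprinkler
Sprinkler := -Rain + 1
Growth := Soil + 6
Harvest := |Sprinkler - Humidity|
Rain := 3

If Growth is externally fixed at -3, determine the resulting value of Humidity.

The intervention breaks the incoming arrows to Growth: Growth := Soil + 6 no longer applies, and Growth = -3.
Sprinkler = -Rain + 1  [with Rain=3]  = -2
Soil = -2*Rain - 2*Sprinkler + 3  [with Rain=3, Sprinkler=-2]  = 1
Wet = min(Rain, Soil) - 3  [with Rain=3, Soil=1]  = -2
Humidity = max(Growth, Wet) + 4  [with Growth=-3, Wet=-2]  = 2

2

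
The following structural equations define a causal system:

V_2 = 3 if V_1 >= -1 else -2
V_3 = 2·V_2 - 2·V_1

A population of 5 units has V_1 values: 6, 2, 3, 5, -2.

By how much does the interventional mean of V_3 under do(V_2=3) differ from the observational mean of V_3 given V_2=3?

The intervention sets V_2=3 in all 5 units regardless of V_1. Recomputing V_3 per unit gives -6, 2, 0, -4, 10; average 0.4.
Observing V_2=3 restricts to units where V_2's equation naturally yields 3: V_1 ∈ {6, 2, 3, 5}. In that subpopulation V_3 = -6, 2, 0, -4, mean -2.
Difference = 0.4 − (-2) = 2.4.

2.4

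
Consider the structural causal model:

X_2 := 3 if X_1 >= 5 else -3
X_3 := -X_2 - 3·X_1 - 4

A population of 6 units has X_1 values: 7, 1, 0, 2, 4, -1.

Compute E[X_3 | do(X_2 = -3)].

-7.5

Under do(X_2=-3), X_2's equation is replaced by X_2=-3 for every unit. Per-unit X_3: -22, -4, -1, -7, -13, 2. Mean = -7.5.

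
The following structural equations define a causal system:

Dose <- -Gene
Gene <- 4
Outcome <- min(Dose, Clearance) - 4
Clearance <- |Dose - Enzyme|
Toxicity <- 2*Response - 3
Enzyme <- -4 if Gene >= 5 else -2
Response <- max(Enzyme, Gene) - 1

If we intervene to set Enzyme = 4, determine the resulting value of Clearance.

8

The intervention breaks the incoming arrows to Enzyme: Enzyme <- -4 if Gene >= 5 else -2 no longer applies, and Enzyme = 4.
Dose = -Gene  [with Gene=4]  = -4
Clearance = |Dose - Enzyme|  [with Dose=-4, Enzyme=4]  = 8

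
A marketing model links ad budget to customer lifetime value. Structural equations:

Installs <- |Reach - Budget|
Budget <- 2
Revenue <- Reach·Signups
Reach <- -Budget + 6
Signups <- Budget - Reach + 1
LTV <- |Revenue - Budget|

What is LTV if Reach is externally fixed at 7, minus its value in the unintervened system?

24

Under do(Reach=7), the mechanism Reach <- -Budget + 6 is discarded; Reach is fixed at 7.
Signups = Budget - Reach + 1  [with Budget=2, Reach=7]  = -4
Revenue = Reach·Signups  [with Reach=7, Signups=-4]  = -28
LTV = |Revenue - Budget|  [with Revenue=-28, Budget=2]  = 30
Without intervention: Reach = -Budget + 6  [with Budget=2]  = 4; Signups = Budget - Reach + 1  [with Budget=2, Reach=4]  = -1; Revenue = Reach·Signups  [with Reach=4, Signups=-1]  = -4; LTV = |Revenue - Budget|  [with Revenue=-4, Budget=2]  = 6.
Change = 30 − 6 = 24.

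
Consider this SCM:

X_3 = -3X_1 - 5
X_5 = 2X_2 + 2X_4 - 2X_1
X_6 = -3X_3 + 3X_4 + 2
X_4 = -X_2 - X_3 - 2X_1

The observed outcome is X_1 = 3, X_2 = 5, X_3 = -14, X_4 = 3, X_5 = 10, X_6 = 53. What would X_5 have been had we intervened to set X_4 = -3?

-2

Intervening sets X_4 = -3 and removes its equation (X_4 = -X_2 - X_3 - 2X_1).
X_5 = 2X_2 + 2X_4 - 2X_1  [with X_2=5, X_4=-3, X_1=3]  = -2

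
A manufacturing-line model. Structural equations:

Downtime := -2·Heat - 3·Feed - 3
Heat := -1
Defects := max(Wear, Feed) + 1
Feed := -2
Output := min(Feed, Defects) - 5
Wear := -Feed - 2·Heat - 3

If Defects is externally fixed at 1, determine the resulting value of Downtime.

5

Under do(Defects=1), the mechanism Defects := max(Wear, Feed) + 1 is discarded; Defects is fixed at 1.
Since Downtime is not a descendant of the intervened variable, it is unaffected.
Downtime = -2·Heat - 3·Feed - 3  [with Heat=-1, Feed=-2]  = 5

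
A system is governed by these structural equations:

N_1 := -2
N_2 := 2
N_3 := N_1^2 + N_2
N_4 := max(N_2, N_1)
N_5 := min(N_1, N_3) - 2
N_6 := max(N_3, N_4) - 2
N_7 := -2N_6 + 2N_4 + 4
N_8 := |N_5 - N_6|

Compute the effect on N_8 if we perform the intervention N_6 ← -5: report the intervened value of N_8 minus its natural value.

-7

Intervening sets N_6 = -5 and removes its equation (N_6 := max(N_3, N_4) - 2).
N_3 = N_1^2 + N_2  [with N_1=-2, N_2=2]  = 6
N_5 = min(N_1, N_3) - 2  [with N_1=-2, N_3=6]  = -4
N_8 = |N_5 - N_6|  [with N_5=-4, N_6=-5]  = 1
Without intervention: N_3 = N_1^2 + N_2  [with N_1=-2, N_2=2]  = 6; N_4 = max(N_2, N_1)  [with N_2=2, N_1=-2]  = 2; N_5 = min(N_1, N_3) - 2  [with N_1=-2, N_3=6]  = -4; N_6 = max(N_3, N_4) - 2  [with N_3=6, N_4=2]  = 4; N_8 = |N_5 - N_6|  [with N_5=-4, N_6=4]  = 8.
Change = 1 − 8 = -7.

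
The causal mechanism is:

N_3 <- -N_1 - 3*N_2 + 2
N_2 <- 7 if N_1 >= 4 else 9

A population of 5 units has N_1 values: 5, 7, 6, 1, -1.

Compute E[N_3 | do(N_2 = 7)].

do(N_2=7) breaks N_2's dependence on N_1. With N_2=7 fixed, N_3 across the units is -24, -26, -25, -20, -18, mean -22.6.

-22.6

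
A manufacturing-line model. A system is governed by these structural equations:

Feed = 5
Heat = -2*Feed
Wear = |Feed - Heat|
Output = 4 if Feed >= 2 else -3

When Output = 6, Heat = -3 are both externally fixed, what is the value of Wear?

8

Setting Output = 6, Heat = -3 by intervention discards those variables' equations.
Wear = |Feed - Heat|  [with Feed=5, Heat=-3]  = 8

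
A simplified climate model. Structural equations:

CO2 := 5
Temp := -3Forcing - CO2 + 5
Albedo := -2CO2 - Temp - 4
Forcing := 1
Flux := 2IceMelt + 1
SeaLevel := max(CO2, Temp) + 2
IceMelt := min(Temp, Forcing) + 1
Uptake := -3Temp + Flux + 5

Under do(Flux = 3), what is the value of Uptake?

17

do(Flux=3) replaces the equation Flux := 2IceMelt + 1 with the constant Flux = 3.
Temp = -3Forcing - CO2 + 5  [with Forcing=1, CO2=5]  = -3
Uptake = -3Temp + Flux + 5  [with Temp=-3, Flux=3]  = 17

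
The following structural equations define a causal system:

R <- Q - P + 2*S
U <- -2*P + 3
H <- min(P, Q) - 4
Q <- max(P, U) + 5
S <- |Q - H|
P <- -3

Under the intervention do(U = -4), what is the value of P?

-3

Under do(U=-4), the mechanism U <- -2*P + 3 is discarded; U is fixed at -4.
P is not downstream of the intervention, so its value is determined by the original equations.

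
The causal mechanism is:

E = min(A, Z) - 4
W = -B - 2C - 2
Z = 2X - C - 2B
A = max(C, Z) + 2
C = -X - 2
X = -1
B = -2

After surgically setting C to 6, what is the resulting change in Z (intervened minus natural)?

The intervention breaks the incoming arrows to C: C = -X - 2 no longer applies, and C = 6.
Z = 2X - C - 2B  [with X=-1, C=6, B=-2]  = -4
Without intervention: C = -X - 2  [with X=-1]  = -1; Z = 2X - C - 2B  [with X=-1, C=-1, B=-2]  = 3.
Change = -4 − 3 = -7.

-7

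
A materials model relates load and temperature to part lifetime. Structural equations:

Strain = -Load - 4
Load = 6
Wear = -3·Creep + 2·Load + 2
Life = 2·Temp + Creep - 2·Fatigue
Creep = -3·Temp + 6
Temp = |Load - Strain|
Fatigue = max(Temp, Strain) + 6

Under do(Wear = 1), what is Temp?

16

do(Wear=1) replaces the equation Wear = -3·Creep + 2·Load + 2 with the constant Wear = 1.
Temp is not downstream of the intervention, so its value is determined by the original equations.
Strain = -Load - 4  [with Load=6]  = -10
Temp = |Load - Strain|  [with Load=6, Strain=-10]  = 16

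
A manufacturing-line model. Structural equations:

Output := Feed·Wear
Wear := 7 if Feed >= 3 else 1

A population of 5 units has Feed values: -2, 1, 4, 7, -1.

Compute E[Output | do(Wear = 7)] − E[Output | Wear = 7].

do(Wear=7) breaks Wear's dependence on Feed. With Wear=7 fixed, Output across the units is -14, 7, 28, 49, -7, mean 12.6.
Observing Wear=7 restricts to units where Wear's equation naturally yields 7: Feed ∈ {4, 7}. In that subpopulation Output = 28, 49, mean 38.5.
Difference = 12.6 − 38.5 = -25.9.

-25.9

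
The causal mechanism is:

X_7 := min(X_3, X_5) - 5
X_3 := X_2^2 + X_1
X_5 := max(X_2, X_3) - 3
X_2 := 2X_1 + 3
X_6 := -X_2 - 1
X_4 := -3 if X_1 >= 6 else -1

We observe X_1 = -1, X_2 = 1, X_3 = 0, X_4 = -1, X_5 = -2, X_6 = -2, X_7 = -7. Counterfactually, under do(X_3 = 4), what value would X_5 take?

1

do(X_3=4) replaces the equation X_3 := X_2^2 + X_1 with the constant X_3 = 4.
X_2 = 2X_1 + 3  [with X_1=-1]  = 1
X_5 = max(X_2, X_3) - 3  [with X_2=1, X_3=4]  = 1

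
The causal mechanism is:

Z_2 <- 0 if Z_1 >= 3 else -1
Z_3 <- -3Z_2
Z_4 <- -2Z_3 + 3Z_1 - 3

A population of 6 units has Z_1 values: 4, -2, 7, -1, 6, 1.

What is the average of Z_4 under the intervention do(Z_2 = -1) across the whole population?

-1.5

Every unit gets Z_2=-1 under the intervention. Z_4 values become 3, -15, 12, -12, 9, -6; E[Z_4|do(Z_2=-1)] = -1.5.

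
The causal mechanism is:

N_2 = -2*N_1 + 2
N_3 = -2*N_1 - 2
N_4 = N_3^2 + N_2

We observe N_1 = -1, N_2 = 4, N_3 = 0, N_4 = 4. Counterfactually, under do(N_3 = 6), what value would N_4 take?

40

The intervention breaks the incoming arrows to N_3: N_3 = -2*N_1 - 2 no longer applies, and N_3 = 6.
N_2 = -2*N_1 + 2  [with N_1=-1]  = 4
N_4 = N_3^2 + N_2  [with N_3=6, N_2=4]  = 40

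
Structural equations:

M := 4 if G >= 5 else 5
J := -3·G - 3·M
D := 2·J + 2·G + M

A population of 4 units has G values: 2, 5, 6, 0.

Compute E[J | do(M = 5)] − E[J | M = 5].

do(M=5) breaks M's dependence on G. With M=5 fixed, J across the units is -21, -30, -33, -15, mean -24.75.
Conditioning on M=5 selects the 2 unit(s) with G ∈ {2, 0}. Their J values: -21, -15. Mean = -18.
Difference = -24.75 − (-18) = -6.75.

-6.75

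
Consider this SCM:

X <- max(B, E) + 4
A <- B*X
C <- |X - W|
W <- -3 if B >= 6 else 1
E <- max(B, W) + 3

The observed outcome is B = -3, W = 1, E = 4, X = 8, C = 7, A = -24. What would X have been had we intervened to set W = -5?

4

Under do(W=-5), the mechanism W <- -3 if B >= 6 else 1 is discarded; W is fixed at -5.
E = max(B, W) + 3  [with B=-3, W=-5]  = 0
X = max(B, E) + 4  [with B=-3, E=0]  = 4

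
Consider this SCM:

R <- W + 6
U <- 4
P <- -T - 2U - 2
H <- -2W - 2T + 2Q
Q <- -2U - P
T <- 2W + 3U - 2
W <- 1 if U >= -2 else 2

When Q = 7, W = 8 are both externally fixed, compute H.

-54

Setting Q = 7, W = 8 by intervention discards those variables' equations.
T = 2W + 3U - 2  [with W=8, U=4]  = 26
H = -2W - 2T + 2Q  [with W=8, T=26, Q=7]  = -54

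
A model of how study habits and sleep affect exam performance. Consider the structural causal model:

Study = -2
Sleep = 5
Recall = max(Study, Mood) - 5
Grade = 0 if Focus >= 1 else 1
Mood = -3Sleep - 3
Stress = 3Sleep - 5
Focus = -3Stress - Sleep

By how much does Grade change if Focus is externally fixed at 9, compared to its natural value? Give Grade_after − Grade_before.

-1

The intervention breaks the incoming arrows to Focus: Focus = -3Stress - Sleep no longer applies, and Focus = 9.
Grade = 0 if Focus >= 1 else 1  [with Focus=9]  = 0
Without intervention: Stress = 3Sleep - 5  [with Sleep=5]  = 10; Focus = -3Stress - Sleep  [with Stress=10, Sleep=5]  = -35; Grade = 0 if Focus >= 1 else 1  [with Focus=-35]  = 1.
Change = 0 − 1 = -1.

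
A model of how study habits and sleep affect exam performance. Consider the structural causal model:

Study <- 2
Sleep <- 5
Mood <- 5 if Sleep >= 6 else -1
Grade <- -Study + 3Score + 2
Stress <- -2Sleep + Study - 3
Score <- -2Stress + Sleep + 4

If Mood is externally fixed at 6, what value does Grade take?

93

The intervention breaks the incoming arrows to Mood: Mood <- 5 if Sleep >= 6 else -1 no longer applies, and Mood = 6.
Since Grade is not a descendant of the intervened variable, it is unaffected.
Stress = -2Sleep + Study - 3  [with Sleep=5, Study=2]  = -11
Score = -2Stress + Sleep + 4  [with Stress=-11, Sleep=5]  = 31
Grade = -Study + 3Score + 2  [with Study=2, Score=31]  = 93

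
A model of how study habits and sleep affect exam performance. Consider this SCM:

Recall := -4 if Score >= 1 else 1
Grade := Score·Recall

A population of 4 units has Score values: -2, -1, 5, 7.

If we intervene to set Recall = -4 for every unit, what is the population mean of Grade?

-9

Under do(Recall=-4), Recall's equation is replaced by Recall=-4 for every unit. Per-unit Grade: 8, 4, -20, -28. Mean = -9.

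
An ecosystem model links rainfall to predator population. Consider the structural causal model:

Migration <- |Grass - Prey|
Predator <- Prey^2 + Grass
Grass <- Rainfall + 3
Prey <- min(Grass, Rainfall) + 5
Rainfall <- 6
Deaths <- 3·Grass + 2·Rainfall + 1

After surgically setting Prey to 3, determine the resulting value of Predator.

18

The intervention breaks the incoming arrows to Prey: Prey <- min(Grass, Rainfall) + 5 no longer applies, and Prey = 3.
Grass = Rainfall + 3  [with Rainfall=6]  = 9
Predator = Prey^2 + Grass  [with Prey=3, Grass=9]  = 18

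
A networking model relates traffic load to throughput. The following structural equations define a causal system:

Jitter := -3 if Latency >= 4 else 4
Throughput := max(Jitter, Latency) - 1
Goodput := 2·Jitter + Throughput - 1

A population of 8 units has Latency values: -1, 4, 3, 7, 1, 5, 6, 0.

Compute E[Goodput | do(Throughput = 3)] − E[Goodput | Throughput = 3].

-4.2

Under do(Throughput=3), Throughput's equation is replaced by Throughput=3 for every unit. Per-unit Goodput: 10, -4, 10, -4, 10, -4, -4, 10. Mean = 3.
Conditioning on Throughput=3 selects the 5 unit(s) with Latency ∈ {-1, 4, 3, 1, 0}. Their Goodput values: 10, -4, 10, 10, 10. Mean = 7.2.
Difference = 3 − 7.2 = -4.2.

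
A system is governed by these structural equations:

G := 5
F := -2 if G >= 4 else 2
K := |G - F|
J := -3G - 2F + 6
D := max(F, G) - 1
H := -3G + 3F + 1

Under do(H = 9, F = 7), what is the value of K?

2

The joint intervention fixes H = 9, F = 7, removing each variable's own equation.
K = |G - F|  [with G=5, F=7]  = 2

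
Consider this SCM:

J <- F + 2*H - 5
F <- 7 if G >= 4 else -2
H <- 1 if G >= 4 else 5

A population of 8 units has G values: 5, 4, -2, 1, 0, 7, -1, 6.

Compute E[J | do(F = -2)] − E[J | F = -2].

-4

do(F=-2) breaks F's dependence on G. With F=-2 fixed, J across the units is -5, -5, 3, 3, 3, -5, 3, -5, mean -1.
Observing F=-2 restricts to units where F's equation naturally yields -2: G ∈ {-2, 1, 0, -1}. In that subpopulation J = 3, 3, 3, 3, mean 3.
Difference = -1 − 3 = -4.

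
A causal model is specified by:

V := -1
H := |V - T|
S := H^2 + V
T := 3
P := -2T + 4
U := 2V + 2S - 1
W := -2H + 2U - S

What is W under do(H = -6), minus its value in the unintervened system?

The intervention breaks the incoming arrows to H: H := |V - T| no longer applies, and H = -6.
S = H^2 + V  [with H=-6, V=-1]  = 35
U = 2V + 2S - 1  [with V=-1, S=35]  = 67
W = -2H + 2U - S  [with H=-6, U=67, S=35]  = 111
Without intervention: H = |V - T|  [with V=-1, T=3]  = 4; S = H^2 + V  [with H=4, V=-1]  = 15; U = 2V + 2S - 1  [with V=-1, S=15]  = 27; W = -2H + 2U - S  [with H=4, U=27, S=15]  = 31.
Change = 111 − 31 = 80.

80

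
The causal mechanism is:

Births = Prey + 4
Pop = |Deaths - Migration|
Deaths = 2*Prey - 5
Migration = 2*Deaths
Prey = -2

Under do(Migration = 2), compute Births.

The intervention breaks the incoming arrows to Migration: Migration = 2*Deaths no longer applies, and Migration = 2.
Since Births is not a descendant of the intervened variable, it is unaffected.
Births = Prey + 4  [with Prey=-2]  = 2

2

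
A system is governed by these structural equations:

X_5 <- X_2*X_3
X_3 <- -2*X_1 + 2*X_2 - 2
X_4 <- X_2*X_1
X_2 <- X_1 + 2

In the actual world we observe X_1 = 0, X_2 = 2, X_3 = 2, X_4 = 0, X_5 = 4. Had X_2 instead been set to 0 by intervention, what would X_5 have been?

0

do(X_2=0) replaces the equation X_2 <- X_1 + 2 with the constant X_2 = 0.
X_3 = -2*X_1 + 2*X_2 - 2  [with X_1=0, X_2=0]  = -2
X_5 = X_2*X_3  [with X_2=0, X_3=-2]  = 0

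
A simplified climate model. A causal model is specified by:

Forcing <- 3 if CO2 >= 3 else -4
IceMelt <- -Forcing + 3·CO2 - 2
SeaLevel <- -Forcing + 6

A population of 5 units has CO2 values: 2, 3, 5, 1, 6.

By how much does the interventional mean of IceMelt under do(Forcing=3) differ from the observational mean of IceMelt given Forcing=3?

The intervention sets Forcing=3 in all 5 units regardless of CO2. Recomputing IceMelt per unit gives 1, 4, 10, -2, 13; average 5.2.
E[IceMelt|Forcing=3] averages over only the 3 units with Forcing=3 (CO2 = 3, 5, 6): IceMelt = 4, 10, 13, mean 9.
Difference = 5.2 − 9 = -3.8.

-3.8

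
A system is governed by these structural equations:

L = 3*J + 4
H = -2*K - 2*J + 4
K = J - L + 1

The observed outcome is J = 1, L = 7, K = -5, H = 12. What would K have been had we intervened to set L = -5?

7

The intervention breaks the incoming arrows to L: L = 3*J + 4 no longer applies, and L = -5.
K = J - L + 1  [with J=1, L=-5]  = 7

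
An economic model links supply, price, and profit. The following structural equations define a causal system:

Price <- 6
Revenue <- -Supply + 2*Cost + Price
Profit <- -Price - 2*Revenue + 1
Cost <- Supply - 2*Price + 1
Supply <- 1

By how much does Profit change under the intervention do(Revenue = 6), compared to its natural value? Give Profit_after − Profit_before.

-42

Intervening sets Revenue = 6 and removes its equation (Revenue <- -Supply + 2*Cost + Price).
Profit = -Price - 2*Revenue + 1  [with Price=6, Revenue=6]  = -17
Without intervention: Cost = Supply - 2*Price + 1  [with Supply=1, Price=6]  = -10; Revenue = -Supply + 2*Cost + Price  [with Supply=1, Cost=-10, Price=6]  = -15; Profit = -Price - 2*Revenue + 1  [with Price=6, Revenue=-15]  = 25.
Change = -17 − 25 = -42.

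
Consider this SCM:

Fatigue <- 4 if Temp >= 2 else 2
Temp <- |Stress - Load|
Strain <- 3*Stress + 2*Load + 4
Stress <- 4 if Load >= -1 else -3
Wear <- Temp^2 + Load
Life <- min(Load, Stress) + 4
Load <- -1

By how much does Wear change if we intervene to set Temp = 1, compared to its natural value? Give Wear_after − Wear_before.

-24

Intervening sets Temp = 1 and removes its equation (Temp <- |Stress - Load|).
Wear = Temp^2 + Load  [with Temp=1, Load=-1]  = 0
Without intervention: Stress = 4 if Load >= -1 else -3  [with Load=-1]  = 4; Temp = |Stress - Load|  [with Stress=4, Load=-1]  = 5; Wear = Temp^2 + Load  [with Temp=5, Load=-1]  = 24.
Change = 0 − 24 = -24.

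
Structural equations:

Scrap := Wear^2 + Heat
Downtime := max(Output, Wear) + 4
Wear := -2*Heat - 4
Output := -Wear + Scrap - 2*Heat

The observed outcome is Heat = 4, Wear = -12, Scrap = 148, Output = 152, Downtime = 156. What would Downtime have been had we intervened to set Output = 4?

8

Intervening sets Output = 4 and removes its equation (Output := -Wear + Scrap - 2*Heat).
Wear = -2*Heat - 4  [with Heat=4]  = -12
Downtime = max(Output, Wear) + 4  [with Output=4, Wear=-12]  = 8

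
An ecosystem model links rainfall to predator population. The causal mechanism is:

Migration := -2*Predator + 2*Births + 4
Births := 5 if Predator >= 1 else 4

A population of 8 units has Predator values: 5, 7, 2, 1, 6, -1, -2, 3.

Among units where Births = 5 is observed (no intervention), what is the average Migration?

Conditioning on Births=5 selects the 6 unit(s) with Predator ∈ {5, 7, 2, 1, 6, 3}. Their Migration values: 4, 0, 10, 12, 2, 8. Mean = 6.

6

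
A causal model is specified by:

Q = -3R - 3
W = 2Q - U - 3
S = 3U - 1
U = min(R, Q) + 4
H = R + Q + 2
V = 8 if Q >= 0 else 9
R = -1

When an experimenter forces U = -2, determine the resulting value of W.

-1

The intervention breaks the incoming arrows to U: U = min(R, Q) + 4 no longer applies, and U = -2.
Q = -3R - 3  [with R=-1]  = 0
W = 2Q - U - 3  [with Q=0, U=-2]  = -1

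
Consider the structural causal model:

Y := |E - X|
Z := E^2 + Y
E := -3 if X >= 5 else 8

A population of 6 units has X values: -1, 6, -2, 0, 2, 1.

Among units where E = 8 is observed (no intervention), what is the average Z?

72

Observing E=8 restricts to units where E's equation naturally yields 8: X ∈ {-1, -2, 0, 2, 1}. In that subpopulation Z = 73, 74, 72, 70, 71, mean 72.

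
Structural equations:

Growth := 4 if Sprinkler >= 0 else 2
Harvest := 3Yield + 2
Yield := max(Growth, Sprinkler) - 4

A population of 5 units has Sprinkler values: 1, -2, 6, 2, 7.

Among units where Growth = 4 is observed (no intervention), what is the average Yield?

1.25

E[Yield|Growth=4] averages over only the 4 units with Growth=4 (Sprinkler = 1, 6, 2, 7): Yield = 0, 2, 0, 3, mean 1.25.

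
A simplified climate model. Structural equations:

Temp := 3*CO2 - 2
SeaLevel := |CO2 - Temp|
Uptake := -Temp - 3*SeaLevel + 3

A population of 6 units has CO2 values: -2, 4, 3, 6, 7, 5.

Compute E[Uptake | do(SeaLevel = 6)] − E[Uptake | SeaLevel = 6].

Under do(SeaLevel=6), SeaLevel's equation is replaced by SeaLevel=6 for every unit. Per-unit Uptake: -7, -25, -22, -31, -34, -28. Mean = -24.5.
Conditioning on SeaLevel=6 selects the 2 unit(s) with CO2 ∈ {-2, 4}. Their Uptake values: -7, -25. Mean = -16.
Difference = -24.5 − (-16) = -8.5.

-8.5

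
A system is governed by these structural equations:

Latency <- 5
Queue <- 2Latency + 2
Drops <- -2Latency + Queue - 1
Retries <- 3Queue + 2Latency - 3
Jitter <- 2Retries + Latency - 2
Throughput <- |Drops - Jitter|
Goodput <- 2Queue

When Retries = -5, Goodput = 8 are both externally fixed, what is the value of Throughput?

The joint intervention fixes Retries = -5, Goodput = 8, removing each variable's own equation.
Queue = 2Latency + 2  [with Latency=5]  = 12
Drops = -2Latency + Queue - 1  [with Latency=5, Queue=12]  = 1
Jitter = 2Retries + Latency - 2  [with Retries=-5, Latency=5]  = -7
Throughput = |Drops - Jitter|  [with Drops=1, Jitter=-7]  = 8

8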